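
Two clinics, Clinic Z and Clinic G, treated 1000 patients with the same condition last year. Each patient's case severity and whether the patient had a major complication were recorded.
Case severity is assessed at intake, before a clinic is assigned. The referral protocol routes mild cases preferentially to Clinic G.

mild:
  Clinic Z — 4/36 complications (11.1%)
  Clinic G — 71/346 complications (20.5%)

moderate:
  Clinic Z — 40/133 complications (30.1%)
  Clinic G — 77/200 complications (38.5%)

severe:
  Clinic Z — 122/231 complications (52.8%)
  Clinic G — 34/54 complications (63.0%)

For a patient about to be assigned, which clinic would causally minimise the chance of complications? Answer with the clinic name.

Here case severity is a common cause — it drives both which clinic a case falls under and the outcome. The crude comparison mixes populations; the stratum-specific rates are the causally relevant ones.
Within each level — mild: 11.1% vs 20.5%; moderate: 30.1% vs 38.5%; severe: 52.8% vs 63.0% — Clinic Z is lower every time.

Clinic Z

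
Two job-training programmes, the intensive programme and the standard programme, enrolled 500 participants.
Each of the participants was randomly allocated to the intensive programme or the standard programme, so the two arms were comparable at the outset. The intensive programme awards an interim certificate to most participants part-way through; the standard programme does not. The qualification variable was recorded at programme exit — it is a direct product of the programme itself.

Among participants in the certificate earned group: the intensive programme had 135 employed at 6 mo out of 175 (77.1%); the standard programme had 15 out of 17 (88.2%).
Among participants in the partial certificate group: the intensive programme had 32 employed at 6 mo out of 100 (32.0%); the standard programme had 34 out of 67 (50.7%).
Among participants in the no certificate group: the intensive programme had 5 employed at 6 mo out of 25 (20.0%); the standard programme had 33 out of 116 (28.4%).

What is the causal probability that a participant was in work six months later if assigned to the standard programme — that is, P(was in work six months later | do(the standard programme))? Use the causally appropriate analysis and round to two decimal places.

0.41

Qualification attained during the programme lies on the pathway programme → qualification attained during the programme → outcome, so adjusting for it blocks the indirect effect. For the total causal effect of programme, use the unadjusted pooled rates.
So P(outcome | do(the standard programme)) is just the pooled rate for the standard programme: 82/200 = 0.410.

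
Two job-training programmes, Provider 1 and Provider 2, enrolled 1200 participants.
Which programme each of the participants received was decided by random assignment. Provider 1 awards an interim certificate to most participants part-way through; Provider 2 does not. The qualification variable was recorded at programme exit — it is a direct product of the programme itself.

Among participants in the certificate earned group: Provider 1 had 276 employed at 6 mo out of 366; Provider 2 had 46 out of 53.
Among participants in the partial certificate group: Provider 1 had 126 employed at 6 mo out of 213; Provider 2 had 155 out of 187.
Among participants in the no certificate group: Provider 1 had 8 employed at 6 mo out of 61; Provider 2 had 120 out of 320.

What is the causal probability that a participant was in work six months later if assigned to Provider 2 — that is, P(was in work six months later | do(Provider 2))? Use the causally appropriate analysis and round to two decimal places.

Stratifying would compare programmes among participants the programmes themselves sorted into qualification attained during the programme groups — a form of selection on an intermediate. The unconditioned pooled rates give the total causal effect.
So P(outcome | do(Provider 2)) is just the pooled rate for Provider 2: 321/560 = 0.573.

0.57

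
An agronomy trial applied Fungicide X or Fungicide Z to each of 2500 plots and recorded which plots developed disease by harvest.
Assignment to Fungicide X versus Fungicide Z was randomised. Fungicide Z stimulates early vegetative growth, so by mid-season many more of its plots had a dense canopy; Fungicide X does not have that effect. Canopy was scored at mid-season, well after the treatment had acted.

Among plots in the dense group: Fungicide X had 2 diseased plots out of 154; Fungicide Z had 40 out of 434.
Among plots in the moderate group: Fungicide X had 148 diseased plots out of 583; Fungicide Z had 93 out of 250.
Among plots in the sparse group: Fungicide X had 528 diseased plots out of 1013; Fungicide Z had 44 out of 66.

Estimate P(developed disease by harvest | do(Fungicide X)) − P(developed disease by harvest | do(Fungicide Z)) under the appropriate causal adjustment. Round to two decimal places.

+0.15

The stratified and pooled comparisons disagree (Fungicide X wins within each mid-season canopy; Fungicide Z wins overall), so the answer turns on the causal role of mid-season canopy.
Mid-season canopy lies on the pathway fungicide → mid-season canopy → outcome, so adjusting for it blocks the indirect effect. For the total causal effect of fungicide, use the unadjusted pooled rates.
The causal difference is the pooled difference: 0.387 − 0.236 = +0.151.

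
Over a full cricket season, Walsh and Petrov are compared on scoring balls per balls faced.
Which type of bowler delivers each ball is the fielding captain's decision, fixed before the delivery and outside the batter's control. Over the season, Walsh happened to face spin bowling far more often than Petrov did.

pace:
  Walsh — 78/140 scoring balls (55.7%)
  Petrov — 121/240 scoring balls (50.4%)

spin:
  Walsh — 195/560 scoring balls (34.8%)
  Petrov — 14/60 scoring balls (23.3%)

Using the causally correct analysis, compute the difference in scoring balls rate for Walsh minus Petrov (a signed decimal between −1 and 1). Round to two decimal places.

+0.09

Nothing the player does changes bowling type; the imbalance is an allocation artefact. With bowling type also predicting the outcome, the pooled figure is confounded, and the within-stratum comparison is the causal one.
Adjusting over the population distribution of bowling type: 0.380·(0.557−0.504) + 0.620·(0.348−0.233) = +0.091.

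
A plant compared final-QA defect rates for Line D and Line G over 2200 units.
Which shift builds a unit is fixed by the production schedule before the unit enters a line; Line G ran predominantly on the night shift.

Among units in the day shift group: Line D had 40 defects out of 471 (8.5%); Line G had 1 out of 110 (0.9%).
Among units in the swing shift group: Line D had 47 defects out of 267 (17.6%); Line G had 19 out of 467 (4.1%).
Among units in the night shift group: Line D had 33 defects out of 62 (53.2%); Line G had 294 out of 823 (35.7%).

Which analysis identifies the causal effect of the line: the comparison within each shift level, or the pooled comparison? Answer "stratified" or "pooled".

The shift-specific comparison favours Line G throughout, but the pooled figures favour Line D. The question is whether to condition on shift.
Shift is set before the line has any effect — it is not caused by the line — and it independently drives the outcome. That makes it a confounder, so the causal comparison is within shift levels.
Within each level — day shift: 8.5% vs 0.9%; swing shift: 17.6% vs 4.1%; night shift: 53.2% vs 35.7% — Line G is lower every time.

stratified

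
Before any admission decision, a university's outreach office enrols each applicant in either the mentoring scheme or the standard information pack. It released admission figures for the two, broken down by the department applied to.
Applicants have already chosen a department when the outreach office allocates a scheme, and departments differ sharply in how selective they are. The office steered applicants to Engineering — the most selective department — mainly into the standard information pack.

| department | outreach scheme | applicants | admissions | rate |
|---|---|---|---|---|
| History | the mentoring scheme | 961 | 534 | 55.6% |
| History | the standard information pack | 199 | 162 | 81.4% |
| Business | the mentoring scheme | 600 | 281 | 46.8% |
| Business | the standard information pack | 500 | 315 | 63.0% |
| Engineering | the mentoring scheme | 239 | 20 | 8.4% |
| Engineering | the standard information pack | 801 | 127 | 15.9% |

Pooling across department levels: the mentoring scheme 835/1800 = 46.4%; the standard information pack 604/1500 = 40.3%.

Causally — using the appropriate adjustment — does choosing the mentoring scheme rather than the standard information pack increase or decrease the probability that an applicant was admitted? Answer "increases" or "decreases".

The imbalance in department arose from how applicants were allocated, not from anything the outreach scheme did; and department independently affects the outcome. The pooled gap is confounded — condition on department.
Within each level — History: 55.6% vs 81.4%; Business: 46.8% vs 63.0%; Engineering: 8.4% vs 15.9% — the standard information pack is higher every time.

decreases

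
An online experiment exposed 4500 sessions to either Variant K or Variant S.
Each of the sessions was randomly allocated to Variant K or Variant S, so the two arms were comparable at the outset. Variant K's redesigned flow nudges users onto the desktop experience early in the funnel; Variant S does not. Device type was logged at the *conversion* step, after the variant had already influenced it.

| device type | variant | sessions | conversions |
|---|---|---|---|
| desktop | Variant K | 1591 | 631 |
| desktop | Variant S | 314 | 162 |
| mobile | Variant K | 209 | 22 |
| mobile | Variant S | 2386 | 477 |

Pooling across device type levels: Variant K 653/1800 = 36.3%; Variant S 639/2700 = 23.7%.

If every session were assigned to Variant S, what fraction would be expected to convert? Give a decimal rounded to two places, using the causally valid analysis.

Device type lies on the pathway variant → device type → outcome, so adjusting for it blocks the indirect effect. For the total causal effect of variant, use the unadjusted pooled rates.
So P(outcome | do(Variant S)) is just the pooled rate for Variant S: 639/2700 = 0.237.

0.24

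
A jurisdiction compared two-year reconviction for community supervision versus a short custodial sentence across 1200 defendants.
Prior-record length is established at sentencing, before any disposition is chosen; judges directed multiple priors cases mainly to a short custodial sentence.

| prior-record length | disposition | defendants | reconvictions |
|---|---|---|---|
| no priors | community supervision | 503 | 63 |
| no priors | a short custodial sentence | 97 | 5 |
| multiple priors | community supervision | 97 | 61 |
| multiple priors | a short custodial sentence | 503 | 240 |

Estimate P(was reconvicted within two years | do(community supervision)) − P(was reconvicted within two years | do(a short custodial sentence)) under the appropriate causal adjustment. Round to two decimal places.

+0.11

Prior-record length satisfies the back-door criterion: it is not a descendant of the disposition, and it blocks the spurious path from disposition to outcome. Adjusting for it (i.e., using the within-prior-record length rates) gives the causal effect.
Adjusting over the population distribution of prior-record length: 0.500·(0.125−0.052) + 0.500·(0.629−0.477) = +0.113.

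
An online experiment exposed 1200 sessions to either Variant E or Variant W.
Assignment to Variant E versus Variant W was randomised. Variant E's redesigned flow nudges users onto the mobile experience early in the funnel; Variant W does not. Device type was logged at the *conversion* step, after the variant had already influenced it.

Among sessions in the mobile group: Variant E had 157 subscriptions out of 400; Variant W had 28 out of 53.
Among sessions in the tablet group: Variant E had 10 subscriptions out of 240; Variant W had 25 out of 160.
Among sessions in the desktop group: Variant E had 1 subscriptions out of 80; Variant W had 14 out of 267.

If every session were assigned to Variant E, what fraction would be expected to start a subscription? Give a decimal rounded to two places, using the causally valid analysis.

0.23

Device type is recorded after the variant and is itself shifted by it — it sits on the causal path from variant to outcome. Conditioning on a mediator would strip out part of the effect we want; the pooled comparison gives the total causal effect.
So P(outcome | do(Variant E)) is just the pooled rate for Variant E: 168/720 = 0.233.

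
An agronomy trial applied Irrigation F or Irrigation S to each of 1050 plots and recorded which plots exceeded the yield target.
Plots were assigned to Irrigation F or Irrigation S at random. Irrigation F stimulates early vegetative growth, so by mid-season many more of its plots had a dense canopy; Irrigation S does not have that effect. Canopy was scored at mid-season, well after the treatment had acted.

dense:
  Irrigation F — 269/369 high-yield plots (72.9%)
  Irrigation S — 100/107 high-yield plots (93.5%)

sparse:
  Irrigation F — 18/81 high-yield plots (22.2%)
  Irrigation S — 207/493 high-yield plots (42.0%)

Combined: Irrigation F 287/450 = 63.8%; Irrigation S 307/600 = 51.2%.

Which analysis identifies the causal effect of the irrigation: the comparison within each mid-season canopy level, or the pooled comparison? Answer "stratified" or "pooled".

Mid-season canopy lies on the pathway irrigation → mid-season canopy → outcome, so adjusting for it blocks the indirect effect. For the total causal effect of irrigation, use the unadjusted pooled rates.
Pooled: Irrigation F 63.8% vs Irrigation S 51.2%; Irrigation F is higher overall.

pooled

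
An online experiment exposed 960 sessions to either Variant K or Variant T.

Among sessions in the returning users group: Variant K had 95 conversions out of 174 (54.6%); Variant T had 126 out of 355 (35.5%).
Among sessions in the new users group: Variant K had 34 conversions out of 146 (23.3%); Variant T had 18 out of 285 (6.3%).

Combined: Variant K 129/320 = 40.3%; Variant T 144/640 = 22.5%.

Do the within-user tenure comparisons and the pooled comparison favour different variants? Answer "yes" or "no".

Within each user tenure level (returning users 54.6% vs 35.5%; new users 23.3% vs 6.3%), Variant K has the higher rate every time. Pooled: 40.3% vs 22.5% — Variant K has the higher rate overall. They agree.

no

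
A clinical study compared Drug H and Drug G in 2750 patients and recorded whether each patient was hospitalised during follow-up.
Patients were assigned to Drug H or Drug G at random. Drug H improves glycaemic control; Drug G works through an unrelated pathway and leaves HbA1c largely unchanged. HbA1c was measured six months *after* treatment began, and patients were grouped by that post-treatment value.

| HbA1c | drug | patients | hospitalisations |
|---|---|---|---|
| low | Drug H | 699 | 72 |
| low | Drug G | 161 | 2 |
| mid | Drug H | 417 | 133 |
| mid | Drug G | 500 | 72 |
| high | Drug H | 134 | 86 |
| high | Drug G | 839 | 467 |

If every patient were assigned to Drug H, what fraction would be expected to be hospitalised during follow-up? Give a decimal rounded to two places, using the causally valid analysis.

0.23

HbA1c is downstream of the drug. One should not condition on a consequence of treatment, so the overall rates are the right comparison.
So P(outcome | do(Drug H)) is just the pooled rate for Drug H: 291/1250 = 0.233.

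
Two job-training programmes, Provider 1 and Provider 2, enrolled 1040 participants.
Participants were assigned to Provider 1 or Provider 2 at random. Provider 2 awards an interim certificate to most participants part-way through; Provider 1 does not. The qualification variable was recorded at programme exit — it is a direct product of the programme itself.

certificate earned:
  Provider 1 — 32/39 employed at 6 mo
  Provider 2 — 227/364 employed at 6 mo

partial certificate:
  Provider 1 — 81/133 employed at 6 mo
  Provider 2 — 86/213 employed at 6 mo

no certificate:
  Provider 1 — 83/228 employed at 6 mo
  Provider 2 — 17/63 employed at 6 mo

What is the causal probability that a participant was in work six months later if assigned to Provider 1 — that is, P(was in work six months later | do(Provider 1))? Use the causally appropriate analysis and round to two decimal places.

0.49

Qualification attained during the programme is downstream of the programme. One should not condition on a consequence of treatment, so the overall rates are the right comparison.
So P(outcome | do(Provider 1)) is just the pooled rate for Provider 1: 196/400 = 0.490.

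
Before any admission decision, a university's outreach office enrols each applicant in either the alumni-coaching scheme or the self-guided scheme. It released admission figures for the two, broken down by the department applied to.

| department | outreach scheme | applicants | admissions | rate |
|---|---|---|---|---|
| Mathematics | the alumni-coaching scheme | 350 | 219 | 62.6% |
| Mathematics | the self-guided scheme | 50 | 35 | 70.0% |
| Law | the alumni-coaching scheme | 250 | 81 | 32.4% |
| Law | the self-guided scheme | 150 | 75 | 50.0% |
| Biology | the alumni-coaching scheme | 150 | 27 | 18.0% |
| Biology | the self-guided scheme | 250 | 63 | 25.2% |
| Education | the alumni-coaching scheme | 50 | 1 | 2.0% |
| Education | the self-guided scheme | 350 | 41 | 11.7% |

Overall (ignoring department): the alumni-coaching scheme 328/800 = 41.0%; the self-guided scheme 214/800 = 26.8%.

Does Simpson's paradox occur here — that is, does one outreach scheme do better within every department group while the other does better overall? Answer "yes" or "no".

yes

Within each department level (Mathematics 62.6% vs 70.0%; Law 32.4% vs 50.0%; Biology 18.0% vs 25.2%; Education 2.0% vs 11.7%), the self-guided scheme has the higher rate every time. Pooled: 41.0% vs 26.8% — the alumni-coaching scheme has the higher rate overall. The two comparisons disagree.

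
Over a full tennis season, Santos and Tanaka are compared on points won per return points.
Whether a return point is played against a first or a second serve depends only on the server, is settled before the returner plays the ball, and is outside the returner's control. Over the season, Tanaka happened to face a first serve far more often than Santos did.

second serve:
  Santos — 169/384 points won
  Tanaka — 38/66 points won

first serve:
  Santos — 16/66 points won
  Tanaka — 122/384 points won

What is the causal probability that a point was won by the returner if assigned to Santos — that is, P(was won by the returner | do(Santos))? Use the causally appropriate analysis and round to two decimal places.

0.34

Here serve type is a common cause — it drives both which player a case falls under and the outcome. The crude comparison mixes populations; the stratum-specific rates are the causally relevant ones.
Standardising Santos to the population serve type mix: 0.500·169/384 + 0.500·16/66 = 0.341.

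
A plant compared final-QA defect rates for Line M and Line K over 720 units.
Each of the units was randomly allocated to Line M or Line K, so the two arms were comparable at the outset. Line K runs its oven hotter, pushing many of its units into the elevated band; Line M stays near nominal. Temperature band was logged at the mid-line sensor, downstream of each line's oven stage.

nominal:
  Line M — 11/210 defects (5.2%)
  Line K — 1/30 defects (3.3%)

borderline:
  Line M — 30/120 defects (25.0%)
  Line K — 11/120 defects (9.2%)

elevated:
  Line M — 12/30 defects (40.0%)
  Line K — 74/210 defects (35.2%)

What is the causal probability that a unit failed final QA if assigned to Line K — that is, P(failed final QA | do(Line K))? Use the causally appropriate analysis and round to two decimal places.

In-process temperature band lies on the pathway line → in-process temperature band → outcome, so adjusting for it blocks the indirect effect. For the total causal effect of line, use the unadjusted pooled rates.
So P(outcome | do(Line K)) is just the pooled rate for Line K: 86/360 = 0.239.

0.24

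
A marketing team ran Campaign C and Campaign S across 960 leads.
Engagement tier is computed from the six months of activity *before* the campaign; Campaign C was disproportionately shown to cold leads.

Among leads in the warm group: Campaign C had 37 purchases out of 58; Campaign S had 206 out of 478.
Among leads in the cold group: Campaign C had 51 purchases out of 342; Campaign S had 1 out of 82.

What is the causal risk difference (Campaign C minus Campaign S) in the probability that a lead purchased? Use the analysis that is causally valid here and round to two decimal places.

Campaign C is higher inside every engagement tier stratum but Campaign S is higher in aggregate. Whether to stratify depends on how engagement tier relates to the campaign.
The imbalance in engagement tier arose from how leads were allocated, not from anything the campaign did; and engagement tier independently affects the outcome. The pooled gap is confounded — condition on engagement tier.
Adjusting over the population distribution of engagement tier: 0.558·(0.638−0.431) + 0.442·(0.149−0.012) = +0.176.

+0.18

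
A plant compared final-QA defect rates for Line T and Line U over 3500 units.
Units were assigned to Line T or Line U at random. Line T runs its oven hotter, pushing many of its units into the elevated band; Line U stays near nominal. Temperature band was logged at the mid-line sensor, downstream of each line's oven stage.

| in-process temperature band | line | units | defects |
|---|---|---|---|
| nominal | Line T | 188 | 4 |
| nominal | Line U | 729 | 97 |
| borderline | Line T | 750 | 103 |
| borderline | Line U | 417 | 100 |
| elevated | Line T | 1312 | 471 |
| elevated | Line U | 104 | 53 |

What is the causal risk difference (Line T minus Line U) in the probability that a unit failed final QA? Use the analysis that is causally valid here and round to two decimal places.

The stratified and pooled comparisons disagree (Line T wins within each in-process temperature band; Line U wins overall), so the answer turns on the causal role of in-process temperature band.
The distribution of in-process temperature band is itself part of what the line does — it is an intermediate outcome. Holding it fixed would remove that part of the effect; the total effect is the pooled difference.
The causal difference is the pooled difference: 0.257 − 0.200 = +0.057.

+0.06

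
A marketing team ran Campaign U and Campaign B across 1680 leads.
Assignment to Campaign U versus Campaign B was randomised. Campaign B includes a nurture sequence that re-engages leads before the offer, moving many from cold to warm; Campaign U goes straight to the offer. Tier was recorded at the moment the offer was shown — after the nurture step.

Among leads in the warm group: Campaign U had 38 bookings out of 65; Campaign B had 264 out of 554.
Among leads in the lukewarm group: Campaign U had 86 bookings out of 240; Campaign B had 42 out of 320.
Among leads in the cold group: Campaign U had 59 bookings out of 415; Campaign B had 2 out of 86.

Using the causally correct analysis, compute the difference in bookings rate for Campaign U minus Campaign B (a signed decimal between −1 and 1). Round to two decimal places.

-0.07

Engagement tier here is a post-treatment variable shaped by the campaign; conditioning on it would introduce bias rather than remove it. The overall comparison is the causal one.
The causal difference is the pooled difference: 0.254 − 0.321 = -0.067.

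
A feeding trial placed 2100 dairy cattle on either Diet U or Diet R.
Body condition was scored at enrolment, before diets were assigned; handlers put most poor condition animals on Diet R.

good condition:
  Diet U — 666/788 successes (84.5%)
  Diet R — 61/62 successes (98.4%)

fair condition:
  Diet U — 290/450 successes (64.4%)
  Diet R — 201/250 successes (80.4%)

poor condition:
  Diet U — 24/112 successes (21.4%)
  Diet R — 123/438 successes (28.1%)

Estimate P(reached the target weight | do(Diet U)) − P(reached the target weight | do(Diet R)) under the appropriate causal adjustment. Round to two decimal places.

The starting body condition-specific comparison favours Diet R throughout, but the pooled figures favour Diet U. The question is whether to condition on starting body condition.
Starting body condition differs across diets for reasons unrelated to any effect of the diet itself, and it separately predicts the outcome — a classic confounder. We must compare within starting body condition levels.
Adjusting over the population distribution of starting body condition: 0.405·(0.845−0.984) + 0.333·(0.644−0.804) + 0.262·(0.214−0.281) = -0.127.

-0.13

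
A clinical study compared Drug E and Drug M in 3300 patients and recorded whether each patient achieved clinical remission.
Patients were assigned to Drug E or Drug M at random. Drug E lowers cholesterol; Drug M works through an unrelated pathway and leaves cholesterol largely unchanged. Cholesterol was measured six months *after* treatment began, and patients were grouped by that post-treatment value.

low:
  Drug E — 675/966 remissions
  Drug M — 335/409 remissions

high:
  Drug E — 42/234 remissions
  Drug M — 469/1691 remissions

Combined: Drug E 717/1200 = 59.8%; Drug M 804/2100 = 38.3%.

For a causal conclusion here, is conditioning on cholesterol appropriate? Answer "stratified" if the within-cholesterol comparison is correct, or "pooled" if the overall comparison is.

pooled

Cholesterol lies on the pathway drug → cholesterol → outcome, so adjusting for it blocks the indirect effect. For the total causal effect of drug, use the unadjusted pooled rates.
Pooled: Drug E 59.8% vs Drug M 38.3%; Drug E is higher overall.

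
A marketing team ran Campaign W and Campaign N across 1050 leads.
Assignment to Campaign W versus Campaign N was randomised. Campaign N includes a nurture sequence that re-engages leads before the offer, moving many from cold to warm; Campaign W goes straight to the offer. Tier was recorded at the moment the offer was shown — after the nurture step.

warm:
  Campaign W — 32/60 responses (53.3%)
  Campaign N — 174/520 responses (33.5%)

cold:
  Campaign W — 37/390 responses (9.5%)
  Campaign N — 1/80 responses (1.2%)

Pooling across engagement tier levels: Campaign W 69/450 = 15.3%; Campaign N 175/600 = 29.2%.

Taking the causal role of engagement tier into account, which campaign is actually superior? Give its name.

Engagement tier is downstream of the campaign. One should not condition on a consequence of treatment, so the overall rates are the right comparison.
Pooled: Campaign W 15.3% vs Campaign N 29.2%; Campaign N is higher overall.

Campaign N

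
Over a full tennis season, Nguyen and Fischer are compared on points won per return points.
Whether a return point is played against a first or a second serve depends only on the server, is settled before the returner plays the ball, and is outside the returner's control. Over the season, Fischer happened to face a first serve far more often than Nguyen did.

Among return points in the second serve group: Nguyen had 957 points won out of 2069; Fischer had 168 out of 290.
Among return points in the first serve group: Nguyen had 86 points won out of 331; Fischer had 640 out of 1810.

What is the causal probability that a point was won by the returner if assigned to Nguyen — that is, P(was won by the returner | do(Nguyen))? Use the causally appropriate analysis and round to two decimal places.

The imbalance in serve type arose from how return points were allocated, not from anything the player did; and serve type independently affects the outcome. The pooled gap is confounded — condition on serve type.
Standardising Nguyen to the population serve type mix: 0.524·957/2069 + 0.476·86/331 = 0.366.

0.37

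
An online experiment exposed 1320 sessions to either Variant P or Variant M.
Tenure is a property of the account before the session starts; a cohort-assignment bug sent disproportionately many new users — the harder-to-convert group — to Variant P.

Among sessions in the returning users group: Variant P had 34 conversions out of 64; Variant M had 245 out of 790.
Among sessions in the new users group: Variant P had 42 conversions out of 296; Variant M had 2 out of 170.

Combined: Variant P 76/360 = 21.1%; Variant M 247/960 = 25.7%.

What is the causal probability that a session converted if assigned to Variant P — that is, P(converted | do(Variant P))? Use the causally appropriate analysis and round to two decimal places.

User tenure differs across variants for reasons unrelated to any effect of the variant itself, and it separately predicts the outcome — a classic confounder. We must compare within user tenure levels.
Standardising Variant P to the population user tenure mix: 0.647·34/64 + 0.353·42/296 = 0.394.

0.39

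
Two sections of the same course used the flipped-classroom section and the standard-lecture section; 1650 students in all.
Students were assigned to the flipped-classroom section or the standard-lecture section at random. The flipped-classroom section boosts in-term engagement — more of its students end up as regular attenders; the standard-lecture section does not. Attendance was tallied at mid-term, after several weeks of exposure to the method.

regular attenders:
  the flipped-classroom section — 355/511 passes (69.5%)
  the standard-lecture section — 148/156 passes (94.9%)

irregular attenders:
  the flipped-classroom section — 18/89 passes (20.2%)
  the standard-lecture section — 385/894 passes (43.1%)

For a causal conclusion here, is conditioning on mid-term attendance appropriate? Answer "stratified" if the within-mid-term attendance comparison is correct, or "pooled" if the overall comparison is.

Stratifying would compare teaching methods among students the teaching methods themselves sorted into mid-term attendance groups — a form of selection on an intermediate. The unconditioned pooled rates give the total causal effect.
Pooled: the flipped-classroom section 62.2% vs the standard-lecture section 50.8%; the flipped-classroom section is higher overall.

pooled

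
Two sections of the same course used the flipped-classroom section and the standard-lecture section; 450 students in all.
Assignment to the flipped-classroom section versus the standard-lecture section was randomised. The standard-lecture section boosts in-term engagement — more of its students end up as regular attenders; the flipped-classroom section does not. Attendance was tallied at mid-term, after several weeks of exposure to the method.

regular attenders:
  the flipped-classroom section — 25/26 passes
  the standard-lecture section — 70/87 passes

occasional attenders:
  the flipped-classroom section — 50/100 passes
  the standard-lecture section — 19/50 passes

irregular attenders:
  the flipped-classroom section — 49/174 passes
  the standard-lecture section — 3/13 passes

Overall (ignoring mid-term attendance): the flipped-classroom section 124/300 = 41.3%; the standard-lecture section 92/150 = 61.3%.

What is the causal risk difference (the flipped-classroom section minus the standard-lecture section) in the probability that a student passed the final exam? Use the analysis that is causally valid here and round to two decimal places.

Stratifying would compare teaching methods among students the teaching methods themselves sorted into mid-term attendance groups — a form of selection on an intermediate. The unconditioned pooled rates give the total causal effect.
The causal difference is the pooled difference: 0.413 − 0.613 = -0.200.

-0.20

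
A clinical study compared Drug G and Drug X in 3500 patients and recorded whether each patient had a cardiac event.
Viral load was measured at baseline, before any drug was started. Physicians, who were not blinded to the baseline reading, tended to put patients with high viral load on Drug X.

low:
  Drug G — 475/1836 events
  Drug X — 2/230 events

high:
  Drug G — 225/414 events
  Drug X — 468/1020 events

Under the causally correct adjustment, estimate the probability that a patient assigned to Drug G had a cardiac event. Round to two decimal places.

0.38

Drug X is lower inside every viral load stratum but Drug G is lower in aggregate. Whether to stratify depends on how viral load relates to the drug.
Viral load is set before the drug has any effect — it is not caused by the drug — and it independently drives the outcome. That makes it a confounder, so the causal comparison is within viral load levels.
Standardising Drug G to the population viral load mix: 0.590·475/1836 + 0.410·225/414 = 0.375.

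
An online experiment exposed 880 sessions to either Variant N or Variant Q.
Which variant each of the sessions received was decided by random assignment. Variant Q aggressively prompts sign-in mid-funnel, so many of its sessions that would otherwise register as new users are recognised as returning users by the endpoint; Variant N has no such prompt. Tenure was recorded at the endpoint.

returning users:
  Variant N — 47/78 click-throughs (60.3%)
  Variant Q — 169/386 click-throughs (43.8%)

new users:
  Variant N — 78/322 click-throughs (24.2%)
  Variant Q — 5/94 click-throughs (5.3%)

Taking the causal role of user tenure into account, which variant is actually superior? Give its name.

Variant Q

User tenure lies on the pathway variant → user tenure → outcome, so adjusting for it blocks the indirect effect. For the total causal effect of variant, use the unadjusted pooled rates.
Pooled: Variant N 31.2% vs Variant Q 36.2%; Variant Q is higher overall.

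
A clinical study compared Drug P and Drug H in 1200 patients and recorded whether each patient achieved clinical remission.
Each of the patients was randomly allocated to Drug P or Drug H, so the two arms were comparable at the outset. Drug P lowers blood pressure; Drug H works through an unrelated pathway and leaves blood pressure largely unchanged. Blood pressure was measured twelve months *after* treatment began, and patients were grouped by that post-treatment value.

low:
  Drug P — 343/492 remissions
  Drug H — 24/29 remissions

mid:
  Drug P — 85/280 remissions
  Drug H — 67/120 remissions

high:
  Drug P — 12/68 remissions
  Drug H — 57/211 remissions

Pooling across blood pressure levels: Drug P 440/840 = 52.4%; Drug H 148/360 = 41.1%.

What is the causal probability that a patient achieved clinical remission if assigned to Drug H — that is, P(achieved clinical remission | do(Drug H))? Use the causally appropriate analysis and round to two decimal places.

Stratifying would compare drugs among patients the drugs themselves sorted into blood pressure groups — a form of selection on an intermediate. The unconditioned pooled rates give the total causal effect.
So P(outcome | do(Drug H)) is just the pooled rate for Drug H: 148/360 = 0.411.

0.41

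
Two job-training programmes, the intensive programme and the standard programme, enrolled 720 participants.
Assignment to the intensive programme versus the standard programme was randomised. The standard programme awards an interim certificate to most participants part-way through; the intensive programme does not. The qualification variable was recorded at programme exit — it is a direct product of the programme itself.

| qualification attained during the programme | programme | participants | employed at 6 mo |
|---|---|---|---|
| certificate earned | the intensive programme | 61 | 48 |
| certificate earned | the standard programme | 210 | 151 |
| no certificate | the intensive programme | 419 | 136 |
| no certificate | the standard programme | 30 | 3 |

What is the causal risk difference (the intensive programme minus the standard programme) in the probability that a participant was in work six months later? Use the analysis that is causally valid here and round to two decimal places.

The distribution of qualification attained during the programme is itself part of what the programme does — it is an intermediate outcome. Holding it fixed would remove that part of the effect; the total effect is the pooled difference.
The causal difference is the pooled difference: 0.383 − 0.642 = -0.258.

-0.26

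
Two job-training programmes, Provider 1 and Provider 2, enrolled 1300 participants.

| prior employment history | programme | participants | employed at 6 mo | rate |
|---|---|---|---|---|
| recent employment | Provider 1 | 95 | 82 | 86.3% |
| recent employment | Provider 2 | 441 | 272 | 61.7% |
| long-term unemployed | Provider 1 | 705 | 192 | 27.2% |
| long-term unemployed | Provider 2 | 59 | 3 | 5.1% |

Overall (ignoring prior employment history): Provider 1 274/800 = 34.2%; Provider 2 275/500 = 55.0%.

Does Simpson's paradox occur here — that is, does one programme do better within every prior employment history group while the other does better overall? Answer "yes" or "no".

Within each prior employment history level (recent employment 86.3% vs 61.7%; long-term unemployed 27.2% vs 5.1%), Provider 1 has the higher rate every time. Pooled: 34.2% vs 55.0% — Provider 2 has the higher rate overall. The two comparisons disagree.

yes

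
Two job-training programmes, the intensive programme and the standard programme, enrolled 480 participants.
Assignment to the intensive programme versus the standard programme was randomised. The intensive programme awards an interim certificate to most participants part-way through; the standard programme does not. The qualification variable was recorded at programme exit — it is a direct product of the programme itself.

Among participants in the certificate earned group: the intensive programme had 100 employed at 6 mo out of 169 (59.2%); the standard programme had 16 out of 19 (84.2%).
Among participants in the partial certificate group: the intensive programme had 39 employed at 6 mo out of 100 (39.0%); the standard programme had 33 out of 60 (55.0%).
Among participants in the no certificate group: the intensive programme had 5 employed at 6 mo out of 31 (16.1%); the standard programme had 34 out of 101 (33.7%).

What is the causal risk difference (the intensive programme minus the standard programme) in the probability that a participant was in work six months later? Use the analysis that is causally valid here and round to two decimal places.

Because the programme influences qualification attained during the programme, qualification attained during the programme is a post-treatment mediator, not a confounder. Stratifying on it would bias the estimate; the causal effect is the crude pooled difference.
The causal difference is the pooled difference: 0.480 − 0.461 = +0.019.

+0.02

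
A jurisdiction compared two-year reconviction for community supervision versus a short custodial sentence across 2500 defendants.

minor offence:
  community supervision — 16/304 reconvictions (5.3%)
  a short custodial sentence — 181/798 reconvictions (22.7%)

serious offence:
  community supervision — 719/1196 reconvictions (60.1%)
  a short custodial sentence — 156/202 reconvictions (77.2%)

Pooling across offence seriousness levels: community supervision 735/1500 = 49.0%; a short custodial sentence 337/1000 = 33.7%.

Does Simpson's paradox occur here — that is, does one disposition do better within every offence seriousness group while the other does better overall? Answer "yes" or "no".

Within each offence seriousness level (minor offence 5.3% vs 22.7%; serious offence 60.1% vs 77.2%), community supervision has the lower rate every time. Pooled: 49.0% vs 33.7% — a short custodial sentence has the lower rate overall. The two comparisons disagree.

yes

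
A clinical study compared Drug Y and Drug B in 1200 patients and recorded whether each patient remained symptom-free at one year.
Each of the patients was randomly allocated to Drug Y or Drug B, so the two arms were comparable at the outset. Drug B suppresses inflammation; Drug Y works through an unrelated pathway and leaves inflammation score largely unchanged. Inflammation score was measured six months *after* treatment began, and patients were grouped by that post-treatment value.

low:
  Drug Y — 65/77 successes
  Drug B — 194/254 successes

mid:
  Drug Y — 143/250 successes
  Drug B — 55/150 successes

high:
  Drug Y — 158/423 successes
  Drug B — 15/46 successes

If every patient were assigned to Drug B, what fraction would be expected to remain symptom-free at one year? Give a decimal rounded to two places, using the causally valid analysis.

0.59

The stratified and pooled comparisons disagree (Drug Y wins within each inflammation score; Drug B wins overall), so the answer turns on the causal role of inflammation score.
Inflammation score here is a post-treatment variable shaped by the drug; conditioning on it would introduce bias rather than remove it. The overall comparison is the causal one.
So P(outcome | do(Drug B)) is just the pooled rate for Drug B: 264/450 = 0.587.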